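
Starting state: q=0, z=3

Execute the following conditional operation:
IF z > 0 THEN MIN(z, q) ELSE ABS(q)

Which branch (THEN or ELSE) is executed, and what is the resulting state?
Branch: THEN, Final state: q=0, z=0

Evaluating condition: z > 0
z = 3
Condition is True, so THEN branch executes
After MIN(z, q): q=0, z=0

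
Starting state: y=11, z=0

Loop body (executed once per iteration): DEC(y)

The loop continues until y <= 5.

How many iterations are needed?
6

Tracing iterations:
Initial: y=11, z=0
After iteration 1: y=10, z=0
After iteration 2: y=9, z=0
After iteration 3: y=8, z=0
After iteration 4: y=7, z=0
After iteration 5: y=6, z=0
After iteration 6: y=5, z=0
y <= 5 now holds, so the loop exits after 6 iterations.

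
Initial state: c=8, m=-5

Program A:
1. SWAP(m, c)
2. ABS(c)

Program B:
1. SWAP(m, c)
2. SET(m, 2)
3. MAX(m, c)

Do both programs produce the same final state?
No

Program A final state: c=5, m=8
Program B final state: c=-5, m=2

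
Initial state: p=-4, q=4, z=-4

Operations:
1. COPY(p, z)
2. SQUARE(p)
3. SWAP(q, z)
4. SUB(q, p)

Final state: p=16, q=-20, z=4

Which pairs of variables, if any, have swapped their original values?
None

Comparing initial and final values:
z: -4 → 4
p: -4 → 16
q: 4 → -20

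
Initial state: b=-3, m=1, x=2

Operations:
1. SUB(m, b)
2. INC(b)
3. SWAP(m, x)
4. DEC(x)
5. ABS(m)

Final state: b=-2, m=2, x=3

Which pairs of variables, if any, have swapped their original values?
None

Comparing initial and final values:
b: -3 → -2
x: 2 → 3
m: 1 → 2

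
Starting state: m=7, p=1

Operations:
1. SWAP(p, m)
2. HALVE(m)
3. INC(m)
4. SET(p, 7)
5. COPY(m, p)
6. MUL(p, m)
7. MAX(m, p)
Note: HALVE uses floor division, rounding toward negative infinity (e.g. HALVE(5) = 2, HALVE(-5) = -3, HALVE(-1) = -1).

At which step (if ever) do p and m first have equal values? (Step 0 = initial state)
Step 5

p and m first become equal after step 5.

Comparing values at each step:
Initial: p=1, m=7
After step 1: p=7, m=1
After step 2: p=7, m=0
After step 3: p=7, m=1
After step 4: p=7, m=1
After step 5: p=7, m=7 ← equal!
After step 6: p=49, m=7
After step 7: p=49, m=49 ← equal!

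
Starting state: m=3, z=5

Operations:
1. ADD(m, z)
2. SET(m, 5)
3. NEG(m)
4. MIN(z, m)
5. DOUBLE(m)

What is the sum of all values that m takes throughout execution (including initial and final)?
-4

Values of m at each step:
Initial: m = 3
After step 1: m = 8
After step 2: m = 5
After step 3: m = -5
After step 4: m = -5
After step 5: m = -10
Sum = 3 + 8 + 5 + -5 + -5 + -10 = -4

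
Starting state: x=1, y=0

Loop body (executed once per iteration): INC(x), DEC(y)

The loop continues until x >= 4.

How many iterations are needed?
3

Tracing iterations:
Initial: x=1, y=0
After iteration 1: x=2, y=-1
After iteration 2: x=3, y=-2
After iteration 3: x=4, y=-3
x >= 4 now holds, so the loop exits after 3 iterations.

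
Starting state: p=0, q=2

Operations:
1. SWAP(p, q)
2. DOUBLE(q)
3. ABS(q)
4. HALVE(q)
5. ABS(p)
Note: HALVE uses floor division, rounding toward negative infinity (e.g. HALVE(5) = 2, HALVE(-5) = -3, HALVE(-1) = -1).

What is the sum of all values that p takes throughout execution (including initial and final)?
10

Values of p at each step:
Initial: p = 0
After step 1: p = 2
After step 2: p = 2
After step 3: p = 2
After step 4: p = 2
After step 5: p = 2
Sum = 0 + 2 + 2 + 2 + 2 + 2 = 10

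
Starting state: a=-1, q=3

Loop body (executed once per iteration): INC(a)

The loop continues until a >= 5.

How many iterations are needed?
6

Tracing iterations:
Initial: a=-1, q=3
After iteration 1: a=0, q=3
After iteration 2: a=1, q=3
After iteration 3: a=2, q=3
After iteration 4: a=3, q=3
After iteration 5: a=4, q=3
After iteration 6: a=5, q=3
a >= 5 now holds, so the loop exits after 6 iterations.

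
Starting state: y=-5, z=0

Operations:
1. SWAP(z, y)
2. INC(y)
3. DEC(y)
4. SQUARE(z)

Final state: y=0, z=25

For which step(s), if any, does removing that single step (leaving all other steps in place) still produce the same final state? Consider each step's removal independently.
None - removing any single step changes the final result

Testing removal of each single step:
Without step 1: final = y=-5, z=0 (different)
Without step 2: final = y=-1, z=25 (different)
Without step 3: final = y=1, z=25 (different)
Without step 4: final = y=0, z=-5 (different)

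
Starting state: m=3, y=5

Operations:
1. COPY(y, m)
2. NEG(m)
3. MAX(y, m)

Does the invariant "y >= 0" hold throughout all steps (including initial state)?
Yes

The invariant holds at every step.

State at each step:
Initial: m=3, y=5
After step 1: m=3, y=3
After step 2: m=-3, y=3
After step 3: m=-3, y=3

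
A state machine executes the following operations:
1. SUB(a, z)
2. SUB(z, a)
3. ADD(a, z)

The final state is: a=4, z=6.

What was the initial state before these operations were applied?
a=2, z=4

Working backwards:
Final state: a=4, z=6
Before step 3 (ADD(a, z)): a=-2, z=6
Before step 2 (SUB(z, a)): a=-2, z=4
Before step 1 (SUB(a, z)): a=2, z=4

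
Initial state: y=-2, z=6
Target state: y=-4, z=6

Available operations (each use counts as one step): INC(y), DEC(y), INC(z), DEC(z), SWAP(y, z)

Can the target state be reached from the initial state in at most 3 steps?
Yes

Path (2 steps): DEC(y) → DEC(y)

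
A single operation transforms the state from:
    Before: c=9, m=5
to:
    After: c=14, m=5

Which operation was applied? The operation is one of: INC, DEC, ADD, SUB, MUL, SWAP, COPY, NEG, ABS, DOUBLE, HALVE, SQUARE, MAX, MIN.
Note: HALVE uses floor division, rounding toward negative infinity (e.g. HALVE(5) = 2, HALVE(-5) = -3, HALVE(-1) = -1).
ADD(c, m)

Analyzing the change:
Before: c=9, m=5
After: c=14, m=5
Variable c changed from 9 to 14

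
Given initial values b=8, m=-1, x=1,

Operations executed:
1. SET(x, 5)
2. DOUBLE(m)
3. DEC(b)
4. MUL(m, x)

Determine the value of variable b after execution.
b = 7

Tracing execution:
Step 1: SET(x, 5) → b = 8
Step 2: DOUBLE(m) → b = 8
Step 3: DEC(b) → b = 7
Step 4: MUL(m, x) → b = 7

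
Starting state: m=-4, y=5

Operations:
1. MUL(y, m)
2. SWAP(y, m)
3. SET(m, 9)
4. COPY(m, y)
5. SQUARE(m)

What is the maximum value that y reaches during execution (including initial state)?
5

Values of y at each step:
Initial: y = 5 ← maximum
After step 1: y = -20
After step 2: y = -4
After step 3: y = -4
After step 4: y = -4
After step 5: y = -4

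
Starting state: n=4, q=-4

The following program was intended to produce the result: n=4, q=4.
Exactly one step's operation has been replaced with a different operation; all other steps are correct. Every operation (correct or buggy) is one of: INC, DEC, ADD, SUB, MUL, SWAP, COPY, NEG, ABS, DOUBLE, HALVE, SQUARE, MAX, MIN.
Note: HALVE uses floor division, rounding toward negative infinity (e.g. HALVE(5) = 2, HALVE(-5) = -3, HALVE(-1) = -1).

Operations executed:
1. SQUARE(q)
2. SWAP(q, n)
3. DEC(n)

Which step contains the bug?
Step 3

Trace with buggy code:
Initial: n=4, q=-4
After step 1: n=4, q=16
After step 2: n=16, q=4
After step 3: n=15, q=4
Actual final n=15, q=4 ≠ expected n=4, q=4.
Step 3 is the only position where a single-operation replacement can produce the expected result.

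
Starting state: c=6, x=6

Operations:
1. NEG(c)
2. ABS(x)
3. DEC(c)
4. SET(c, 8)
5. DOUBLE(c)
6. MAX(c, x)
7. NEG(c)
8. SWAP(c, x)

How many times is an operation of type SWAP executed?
1

Counting SWAP operations:
Step 8: SWAP(c, x) ← SWAP
Total: 1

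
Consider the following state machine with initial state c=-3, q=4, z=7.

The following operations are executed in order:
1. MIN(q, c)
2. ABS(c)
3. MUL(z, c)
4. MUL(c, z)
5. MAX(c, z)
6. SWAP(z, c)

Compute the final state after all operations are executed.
{c: 21, q: -3, z: 63}

Step-by-step execution:
Initial: c=-3, q=4, z=7
After step 1 (MIN(q, c)): c=-3, q=-3, z=7
After step 2 (ABS(c)): c=3, q=-3, z=7
After step 3 (MUL(z, c)): c=3, q=-3, z=21
After step 4 (MUL(c, z)): c=63, q=-3, z=21
After step 5 (MAX(c, z)): c=63, q=-3, z=21
After step 6 (SWAP(z, c)): c=21, q=-3, z=63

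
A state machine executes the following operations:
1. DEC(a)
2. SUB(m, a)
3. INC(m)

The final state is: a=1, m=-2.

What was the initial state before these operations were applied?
a=2, m=-2

Working backwards:
Final state: a=1, m=-2
Before step 3 (INC(m)): a=1, m=-3
Before step 2 (SUB(m, a)): a=1, m=-2
Before step 1 (DEC(a)): a=2, m=-2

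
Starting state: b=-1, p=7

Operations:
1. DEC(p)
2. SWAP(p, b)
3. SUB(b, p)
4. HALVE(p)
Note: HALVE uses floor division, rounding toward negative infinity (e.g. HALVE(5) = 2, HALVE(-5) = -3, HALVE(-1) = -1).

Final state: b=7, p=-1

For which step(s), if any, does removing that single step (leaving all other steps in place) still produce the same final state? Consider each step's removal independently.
Step(s) 4

Testing removal of each single step:
Without step 1: final = b=8, p=-1 (different)
Without step 2: final = b=-7, p=3 (different)
Without step 3: final = b=6, p=-1 (different)
Without step 4: final = b=7, p=-1 (same)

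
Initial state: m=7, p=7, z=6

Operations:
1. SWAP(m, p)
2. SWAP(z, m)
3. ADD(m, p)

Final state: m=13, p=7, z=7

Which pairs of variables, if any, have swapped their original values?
None

Comparing initial and final values:
p: 7 → 7
m: 7 → 13
z: 6 → 7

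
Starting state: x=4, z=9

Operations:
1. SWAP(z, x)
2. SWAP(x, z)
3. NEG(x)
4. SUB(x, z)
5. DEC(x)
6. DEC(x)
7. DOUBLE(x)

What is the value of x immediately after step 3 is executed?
x = -4

Tracing x through execution:
Initial: x = 4
After step 1 (SWAP(z, x)): x = 9
After step 2 (SWAP(x, z)): x = 4
After step 3 (NEG(x)): x = -4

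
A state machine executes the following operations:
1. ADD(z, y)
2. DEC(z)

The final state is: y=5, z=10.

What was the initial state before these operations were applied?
y=5, z=6

Working backwards:
Final state: y=5, z=10
Before step 2 (DEC(z)): y=5, z=11
Before step 1 (ADD(z, y)): y=5, z=6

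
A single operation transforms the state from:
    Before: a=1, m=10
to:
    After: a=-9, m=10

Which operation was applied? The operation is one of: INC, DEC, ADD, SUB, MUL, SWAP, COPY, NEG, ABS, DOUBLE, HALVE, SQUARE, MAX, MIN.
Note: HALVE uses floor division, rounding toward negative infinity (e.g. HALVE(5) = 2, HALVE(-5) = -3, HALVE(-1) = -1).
SUB(a, m)

Analyzing the change:
Before: a=1, m=10
After: a=-9, m=10
Variable a changed from 1 to -9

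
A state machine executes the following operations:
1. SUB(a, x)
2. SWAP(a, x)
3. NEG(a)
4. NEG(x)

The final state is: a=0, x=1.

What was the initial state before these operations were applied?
a=-1, x=0

Working backwards:
Final state: a=0, x=1
Before step 4 (NEG(x)): a=0, x=-1
Before step 3 (NEG(a)): a=0, x=-1
Before step 2 (SWAP(a, x)): a=-1, x=0
Before step 1 (SUB(a, x)): a=-1, x=0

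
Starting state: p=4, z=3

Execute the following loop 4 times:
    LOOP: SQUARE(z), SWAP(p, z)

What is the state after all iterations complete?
p=256, z=81

Iteration trace:
Start: p=4, z=3
After iteration 1: p=9, z=4
After iteration 2: p=16, z=9
After iteration 3: p=81, z=16
After iteration 4: p=256, z=81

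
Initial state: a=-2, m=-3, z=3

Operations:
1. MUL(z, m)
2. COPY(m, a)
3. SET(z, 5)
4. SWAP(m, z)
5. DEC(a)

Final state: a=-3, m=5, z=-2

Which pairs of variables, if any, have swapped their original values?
None

Comparing initial and final values:
z: 3 → -2
a: -2 → -3
m: -3 → 5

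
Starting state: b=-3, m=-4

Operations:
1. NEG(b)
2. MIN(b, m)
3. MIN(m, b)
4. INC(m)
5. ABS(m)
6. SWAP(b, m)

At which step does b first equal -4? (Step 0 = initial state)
Step 2

Tracing b:
Initial: b = -3
After step 1: b = 3
After step 2: b = -4 ← first occurrence
After step 3: b = -4
After step 4: b = -4
After step 5: b = -4
After step 6: b = 3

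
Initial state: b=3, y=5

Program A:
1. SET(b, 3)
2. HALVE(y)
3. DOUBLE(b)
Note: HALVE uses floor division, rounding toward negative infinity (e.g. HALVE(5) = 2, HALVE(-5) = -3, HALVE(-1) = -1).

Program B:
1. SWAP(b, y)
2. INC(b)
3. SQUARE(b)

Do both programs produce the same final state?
No

Program A final state: b=6, y=2
Program B final state: b=36, y=3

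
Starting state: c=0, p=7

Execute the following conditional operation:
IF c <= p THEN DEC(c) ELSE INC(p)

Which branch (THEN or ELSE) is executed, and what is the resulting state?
Branch: THEN, Final state: c=-1, p=7

Evaluating condition: c <= p
c = 0, p = 7
Condition is True, so THEN branch executes
After DEC(c): c=-1, p=7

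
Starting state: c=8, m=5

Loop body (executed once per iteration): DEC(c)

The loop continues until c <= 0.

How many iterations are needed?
8

Tracing iterations:
Initial: c=8, m=5
After iteration 1: c=7, m=5
After iteration 2: c=6, m=5
After iteration 3: c=5, m=5
After iteration 4: c=4, m=5
After iteration 5: c=3, m=5
After iteration 6: c=2, m=5
After iteration 7: c=1, m=5
After iteration 8: c=0, m=5
c <= 0 now holds, so the loop exits after 8 iterations.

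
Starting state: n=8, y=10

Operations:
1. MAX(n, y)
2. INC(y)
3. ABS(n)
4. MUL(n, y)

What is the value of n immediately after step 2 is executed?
n = 10

Tracing n through execution:
Initial: n = 8
After step 1 (MAX(n, y)): n = 10
After step 2 (INC(y)): n = 10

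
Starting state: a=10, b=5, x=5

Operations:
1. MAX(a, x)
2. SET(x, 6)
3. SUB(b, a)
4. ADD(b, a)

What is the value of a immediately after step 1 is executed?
a = 10

Tracing a through execution:
Initial: a = 10
After step 1 (MAX(a, x)): a = 10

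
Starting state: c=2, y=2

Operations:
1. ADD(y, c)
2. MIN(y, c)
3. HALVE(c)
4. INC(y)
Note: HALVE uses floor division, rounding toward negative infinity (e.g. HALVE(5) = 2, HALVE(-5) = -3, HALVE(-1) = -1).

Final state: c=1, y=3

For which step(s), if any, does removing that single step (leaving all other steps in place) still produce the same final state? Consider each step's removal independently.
Step(s) 1

Testing removal of each single step:
Without step 1: final = c=1, y=3 (same)
Without step 2: final = c=1, y=5 (different)
Without step 3: final = c=2, y=3 (different)
Without step 4: final = c=1, y=2 (different)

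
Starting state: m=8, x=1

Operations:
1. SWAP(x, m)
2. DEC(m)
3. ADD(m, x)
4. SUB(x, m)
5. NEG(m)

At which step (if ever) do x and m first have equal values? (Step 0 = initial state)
Step 3

x and m first become equal after step 3.

Comparing values at each step:
Initial: x=1, m=8
After step 1: x=8, m=1
After step 2: x=8, m=0
After step 3: x=8, m=8 ← equal!
After step 4: x=0, m=8
After step 5: x=0, m=-8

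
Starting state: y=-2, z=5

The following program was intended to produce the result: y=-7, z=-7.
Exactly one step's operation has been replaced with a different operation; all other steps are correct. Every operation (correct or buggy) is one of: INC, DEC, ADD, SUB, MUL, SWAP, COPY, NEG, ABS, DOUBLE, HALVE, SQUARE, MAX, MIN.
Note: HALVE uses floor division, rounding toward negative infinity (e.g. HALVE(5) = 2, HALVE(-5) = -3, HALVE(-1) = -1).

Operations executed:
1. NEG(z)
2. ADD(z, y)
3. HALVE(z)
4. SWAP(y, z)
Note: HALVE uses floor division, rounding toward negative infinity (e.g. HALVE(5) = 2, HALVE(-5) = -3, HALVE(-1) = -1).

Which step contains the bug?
Step 3

Trace with buggy code:
Initial: y=-2, z=5
After step 1: y=-2, z=-5
After step 2: y=-2, z=-7
After step 3: y=-2, z=-4
After step 4: y=-4, z=-2
Actual final y=-4, z=-2 ≠ expected y=-7, z=-7.
Step 3 is the only position where a single-operation replacement can produce the expected result.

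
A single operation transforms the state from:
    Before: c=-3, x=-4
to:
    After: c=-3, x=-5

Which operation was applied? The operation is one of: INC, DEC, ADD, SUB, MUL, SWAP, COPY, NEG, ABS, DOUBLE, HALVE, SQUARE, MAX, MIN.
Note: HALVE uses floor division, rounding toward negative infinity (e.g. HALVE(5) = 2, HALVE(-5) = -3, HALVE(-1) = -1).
DEC(x)

Analyzing the change:
Before: c=-3, x=-4
After: c=-3, x=-5
Variable x changed from -4 to -5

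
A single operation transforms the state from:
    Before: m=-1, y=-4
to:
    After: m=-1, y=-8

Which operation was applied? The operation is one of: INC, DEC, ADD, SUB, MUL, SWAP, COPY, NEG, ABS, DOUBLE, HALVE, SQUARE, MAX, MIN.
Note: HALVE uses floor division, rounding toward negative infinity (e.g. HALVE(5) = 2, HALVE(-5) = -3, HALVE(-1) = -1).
DOUBLE(y)

Analyzing the change:
Before: m=-1, y=-4
After: m=-1, y=-8
Variable y changed from -4 to -8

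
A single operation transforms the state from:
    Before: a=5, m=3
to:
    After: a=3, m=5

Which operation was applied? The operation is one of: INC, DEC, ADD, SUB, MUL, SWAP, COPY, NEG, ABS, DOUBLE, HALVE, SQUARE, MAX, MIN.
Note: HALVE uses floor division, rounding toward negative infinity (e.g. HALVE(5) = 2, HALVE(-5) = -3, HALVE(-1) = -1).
SWAP(m, a)

Analyzing the change:
Before: a=5, m=3
After: a=3, m=5
Variable m changed from 3 to 5
Variable a changed from 5 to 3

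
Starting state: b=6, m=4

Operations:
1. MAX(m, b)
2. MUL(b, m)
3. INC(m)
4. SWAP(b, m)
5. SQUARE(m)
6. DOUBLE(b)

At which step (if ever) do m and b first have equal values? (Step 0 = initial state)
Step 1

m and b first become equal after step 1.

Comparing values at each step:
Initial: m=4, b=6
After step 1: m=6, b=6 ← equal!
After step 2: m=6, b=36
After step 3: m=7, b=36
After step 4: m=36, b=7
After step 5: m=1296, b=7
After step 6: m=1296, b=14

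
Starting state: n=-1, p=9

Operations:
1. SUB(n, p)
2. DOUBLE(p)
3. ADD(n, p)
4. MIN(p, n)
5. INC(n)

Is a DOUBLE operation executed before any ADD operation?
Yes

First DOUBLE: step 2
First ADD: step 3
Since 2 < 3, DOUBLE comes first.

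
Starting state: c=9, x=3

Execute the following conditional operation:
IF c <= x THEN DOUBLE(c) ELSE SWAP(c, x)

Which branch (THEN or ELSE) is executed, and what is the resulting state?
Branch: ELSE, Final state: c=3, x=9

Evaluating condition: c <= x
c = 9, x = 3
Condition is False, so ELSE branch executes
After SWAP(c, x): c=3, x=9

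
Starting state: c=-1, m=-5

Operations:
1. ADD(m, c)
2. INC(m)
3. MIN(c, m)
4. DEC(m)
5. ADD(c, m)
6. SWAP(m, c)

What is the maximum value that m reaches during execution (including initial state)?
-5

Values of m at each step:
Initial: m = -5 ← maximum
After step 1: m = -6
After step 2: m = -5
After step 3: m = -5
After step 4: m = -6
After step 5: m = -6
After step 6: m = -11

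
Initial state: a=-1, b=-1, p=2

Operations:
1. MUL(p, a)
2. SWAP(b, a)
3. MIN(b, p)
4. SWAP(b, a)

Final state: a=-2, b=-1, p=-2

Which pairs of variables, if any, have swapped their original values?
None

Comparing initial and final values:
a: -1 → -2
b: -1 → -1
p: 2 → -2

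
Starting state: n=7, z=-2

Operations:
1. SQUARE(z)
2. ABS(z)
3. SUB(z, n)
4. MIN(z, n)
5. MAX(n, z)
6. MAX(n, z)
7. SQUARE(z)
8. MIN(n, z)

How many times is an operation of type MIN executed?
2

Counting MIN operations:
Step 4: MIN(z, n) ← MIN
Step 8: MIN(n, z) ← MIN
Total: 2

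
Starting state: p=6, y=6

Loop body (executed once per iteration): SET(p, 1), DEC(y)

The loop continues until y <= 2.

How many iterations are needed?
4

Tracing iterations:
Initial: p=6, y=6
After iteration 1: p=1, y=5
After iteration 2: p=1, y=4
After iteration 3: p=1, y=3
After iteration 4: p=1, y=2
y <= 2 now holds, so the loop exits after 4 iterations.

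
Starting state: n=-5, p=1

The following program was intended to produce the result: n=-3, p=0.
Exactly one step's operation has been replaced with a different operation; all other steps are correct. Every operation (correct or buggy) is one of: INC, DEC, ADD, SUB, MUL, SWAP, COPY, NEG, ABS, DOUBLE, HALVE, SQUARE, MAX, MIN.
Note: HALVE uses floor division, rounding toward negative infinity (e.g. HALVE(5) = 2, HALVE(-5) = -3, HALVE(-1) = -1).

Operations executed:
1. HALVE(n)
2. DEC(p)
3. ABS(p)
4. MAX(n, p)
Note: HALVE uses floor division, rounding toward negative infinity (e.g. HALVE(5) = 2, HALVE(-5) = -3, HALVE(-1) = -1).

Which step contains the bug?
Step 4

Trace with buggy code:
Initial: n=-5, p=1
After step 1: n=-3, p=1
After step 2: n=-3, p=0
After step 3: n=-3, p=0
After step 4: n=0, p=0
Actual final n=0, p=0 ≠ expected n=-3, p=0.
Step 4 is the only position where a single-operation replacement can produce the expected result.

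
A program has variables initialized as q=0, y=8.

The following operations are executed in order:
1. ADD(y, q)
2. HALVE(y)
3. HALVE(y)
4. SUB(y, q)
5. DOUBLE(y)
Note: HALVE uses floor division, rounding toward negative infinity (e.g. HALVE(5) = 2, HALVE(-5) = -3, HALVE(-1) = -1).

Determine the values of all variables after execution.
{q: 0, y: 4}

Step-by-step execution:
Initial: q=0, y=8
After step 1 (ADD(y, q)): q=0, y=8
After step 2 (HALVE(y)): q=0, y=4
After step 3 (HALVE(y)): q=0, y=2
After step 4 (SUB(y, q)): q=0, y=2
After step 5 (DOUBLE(y)): q=0, y=4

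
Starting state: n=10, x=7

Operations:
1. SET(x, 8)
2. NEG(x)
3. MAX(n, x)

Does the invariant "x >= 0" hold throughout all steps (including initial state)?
No, violated after step 2

The invariant is violated after step 2.

State at each step:
Initial: n=10, x=7
After step 1: n=10, x=8
After step 2: n=10, x=-8
After step 3: n=10, x=-8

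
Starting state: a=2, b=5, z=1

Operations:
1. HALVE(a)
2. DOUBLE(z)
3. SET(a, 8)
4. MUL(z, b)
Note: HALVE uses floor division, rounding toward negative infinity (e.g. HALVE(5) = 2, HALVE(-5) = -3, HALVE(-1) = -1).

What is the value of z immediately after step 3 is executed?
z = 2

Tracing z through execution:
Initial: z = 1
After step 1 (HALVE(a)): z = 1
After step 2 (DOUBLE(z)): z = 2
After step 3 (SET(a, 8)): z = 2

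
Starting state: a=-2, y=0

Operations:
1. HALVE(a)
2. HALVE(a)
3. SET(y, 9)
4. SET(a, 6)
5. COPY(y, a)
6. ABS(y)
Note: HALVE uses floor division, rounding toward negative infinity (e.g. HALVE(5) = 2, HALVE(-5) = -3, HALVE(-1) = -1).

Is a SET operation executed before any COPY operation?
Yes

First SET: step 3
First COPY: step 5
Since 3 < 5, SET comes first.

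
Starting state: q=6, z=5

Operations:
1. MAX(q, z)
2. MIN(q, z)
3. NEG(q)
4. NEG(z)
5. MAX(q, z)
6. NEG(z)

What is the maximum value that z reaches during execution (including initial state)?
5

Values of z at each step:
Initial: z = 5 ← maximum
After step 1: z = 5
After step 2: z = 5
After step 3: z = 5
After step 4: z = -5
After step 5: z = -5
After step 6: z = 5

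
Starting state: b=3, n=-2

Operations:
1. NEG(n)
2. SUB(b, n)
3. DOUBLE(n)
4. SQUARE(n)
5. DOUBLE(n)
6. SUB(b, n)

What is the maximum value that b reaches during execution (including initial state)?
3

Values of b at each step:
Initial: b = 3 ← maximum
After step 1: b = 3
After step 2: b = 1
After step 3: b = 1
After step 4: b = 1
After step 5: b = 1
After step 6: b = -31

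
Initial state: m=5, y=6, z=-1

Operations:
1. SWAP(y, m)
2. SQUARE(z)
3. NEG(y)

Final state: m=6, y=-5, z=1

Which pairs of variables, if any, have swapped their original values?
None

Comparing initial and final values:
z: -1 → 1
y: 6 → -5
m: 5 → 6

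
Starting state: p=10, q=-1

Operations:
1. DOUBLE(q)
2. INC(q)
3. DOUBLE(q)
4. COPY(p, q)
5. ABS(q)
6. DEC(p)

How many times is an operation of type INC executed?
1

Counting INC operations:
Step 2: INC(q) ← INC
Total: 1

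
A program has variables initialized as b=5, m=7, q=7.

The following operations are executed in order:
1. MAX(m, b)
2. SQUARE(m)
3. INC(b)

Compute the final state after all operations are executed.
{b: 6, m: 49, q: 7}

Step-by-step execution:
Initial: b=5, m=7, q=7
After step 1 (MAX(m, b)): b=5, m=7, q=7
After step 2 (SQUARE(m)): b=5, m=49, q=7
After step 3 (INC(b)): b=6, m=49, q=7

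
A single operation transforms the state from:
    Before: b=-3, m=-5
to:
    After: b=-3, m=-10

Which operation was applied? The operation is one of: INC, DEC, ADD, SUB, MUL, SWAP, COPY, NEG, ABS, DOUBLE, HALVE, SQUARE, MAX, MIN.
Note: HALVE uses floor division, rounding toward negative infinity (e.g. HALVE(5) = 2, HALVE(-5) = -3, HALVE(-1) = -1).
DOUBLE(m)

Analyzing the change:
Before: b=-3, m=-5
After: b=-3, m=-10
Variable m changed from -5 to -10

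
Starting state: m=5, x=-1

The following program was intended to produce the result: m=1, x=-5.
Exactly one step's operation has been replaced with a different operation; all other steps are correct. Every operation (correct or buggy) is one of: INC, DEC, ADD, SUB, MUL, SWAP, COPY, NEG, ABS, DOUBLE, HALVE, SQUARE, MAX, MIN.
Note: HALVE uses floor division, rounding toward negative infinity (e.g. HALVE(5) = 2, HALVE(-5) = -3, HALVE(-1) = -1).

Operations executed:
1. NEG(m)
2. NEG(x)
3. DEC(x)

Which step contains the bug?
Step 3

Trace with buggy code:
Initial: m=5, x=-1
After step 1: m=-5, x=-1
After step 2: m=-5, x=1
After step 3: m=-5, x=0
Actual final m=-5, x=0 ≠ expected m=1, x=-5.
Step 3 is the only position where a single-operation replacement can produce the expected result.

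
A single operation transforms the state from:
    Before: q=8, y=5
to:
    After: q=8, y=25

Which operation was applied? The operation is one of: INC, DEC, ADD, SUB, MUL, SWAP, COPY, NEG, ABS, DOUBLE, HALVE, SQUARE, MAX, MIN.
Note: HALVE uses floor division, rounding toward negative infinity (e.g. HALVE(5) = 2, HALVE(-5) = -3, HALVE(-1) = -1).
SQUARE(y)

Analyzing the change:
Before: q=8, y=5
After: q=8, y=25
Variable y changed from 5 to 25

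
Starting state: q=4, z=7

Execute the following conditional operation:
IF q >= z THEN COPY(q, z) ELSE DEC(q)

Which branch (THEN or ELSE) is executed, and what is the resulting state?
Branch: ELSE, Final state: q=3, z=7

Evaluating condition: q >= z
q = 4, z = 7
Condition is False, so ELSE branch executes
After DEC(q): q=3, z=7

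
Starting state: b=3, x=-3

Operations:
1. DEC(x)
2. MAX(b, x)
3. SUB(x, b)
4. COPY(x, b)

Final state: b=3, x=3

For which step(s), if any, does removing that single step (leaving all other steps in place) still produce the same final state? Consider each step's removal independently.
Step(s) 1, 2, 3

Testing removal of each single step:
Without step 1: final = b=3, x=3 (same)
Without step 2: final = b=3, x=3 (same)
Without step 3: final = b=3, x=3 (same)
Without step 4: final = b=3, x=-7 (different)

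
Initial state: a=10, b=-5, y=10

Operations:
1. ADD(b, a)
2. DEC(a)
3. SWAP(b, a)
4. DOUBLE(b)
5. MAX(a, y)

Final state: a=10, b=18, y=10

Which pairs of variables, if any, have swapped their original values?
None

Comparing initial and final values:
b: -5 → 18
y: 10 → 10
a: 10 → 10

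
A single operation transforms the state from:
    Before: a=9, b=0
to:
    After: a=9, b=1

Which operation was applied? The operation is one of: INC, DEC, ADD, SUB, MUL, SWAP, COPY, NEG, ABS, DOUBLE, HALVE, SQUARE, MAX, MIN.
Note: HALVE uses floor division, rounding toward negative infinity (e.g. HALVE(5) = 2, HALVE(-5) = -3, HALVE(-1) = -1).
INC(b)

Analyzing the change:
Before: a=9, b=0
After: a=9, b=1
Variable b changed from 0 to 1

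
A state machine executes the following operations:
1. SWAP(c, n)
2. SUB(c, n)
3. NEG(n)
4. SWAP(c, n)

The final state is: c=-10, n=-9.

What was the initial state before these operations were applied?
c=10, n=1

Working backwards:
Final state: c=-10, n=-9
Before step 4 (SWAP(c, n)): c=-9, n=-10
Before step 3 (NEG(n)): c=-9, n=10
Before step 2 (SUB(c, n)): c=1, n=10
Before step 1 (SWAP(c, n)): c=10, n=1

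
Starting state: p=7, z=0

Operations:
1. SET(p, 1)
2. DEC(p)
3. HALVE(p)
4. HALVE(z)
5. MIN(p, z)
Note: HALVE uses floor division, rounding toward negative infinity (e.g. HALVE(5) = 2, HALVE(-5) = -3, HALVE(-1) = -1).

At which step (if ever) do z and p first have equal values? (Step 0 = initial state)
Step 2

z and p first become equal after step 2.

Comparing values at each step:
Initial: z=0, p=7
After step 1: z=0, p=1
After step 2: z=0, p=0 ← equal!
After step 3: z=0, p=0 ← equal!
After step 4: z=0, p=0 ← equal!
After step 5: z=0, p=0 ← equal!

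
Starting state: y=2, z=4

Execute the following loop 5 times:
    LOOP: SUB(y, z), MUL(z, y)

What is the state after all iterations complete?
y=6861078, z=-47056236909696

Iteration trace:
Start: y=2, z=4
After iteration 1: y=-2, z=-8
After iteration 2: y=6, z=-48
After iteration 3: y=54, z=-2592
After iteration 4: y=2646, z=-6858432
After iteration 5: y=6861078, z=-47056236909696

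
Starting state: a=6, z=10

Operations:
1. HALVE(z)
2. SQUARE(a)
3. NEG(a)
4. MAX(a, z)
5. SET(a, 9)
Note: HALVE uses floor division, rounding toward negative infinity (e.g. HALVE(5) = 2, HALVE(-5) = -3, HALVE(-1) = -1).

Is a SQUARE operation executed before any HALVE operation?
No

First SQUARE: step 2
First HALVE: step 1
Since 2 > 1, HALVE comes first.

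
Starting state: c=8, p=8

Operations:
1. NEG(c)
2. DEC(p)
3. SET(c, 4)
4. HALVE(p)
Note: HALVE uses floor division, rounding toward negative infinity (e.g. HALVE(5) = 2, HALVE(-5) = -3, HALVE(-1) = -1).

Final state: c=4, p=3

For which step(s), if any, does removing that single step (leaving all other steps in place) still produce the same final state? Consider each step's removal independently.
Step(s) 1

Testing removal of each single step:
Without step 1: final = c=4, p=3 (same)
Without step 2: final = c=4, p=4 (different)
Without step 3: final = c=-8, p=3 (different)
Without step 4: final = c=4, p=7 (different)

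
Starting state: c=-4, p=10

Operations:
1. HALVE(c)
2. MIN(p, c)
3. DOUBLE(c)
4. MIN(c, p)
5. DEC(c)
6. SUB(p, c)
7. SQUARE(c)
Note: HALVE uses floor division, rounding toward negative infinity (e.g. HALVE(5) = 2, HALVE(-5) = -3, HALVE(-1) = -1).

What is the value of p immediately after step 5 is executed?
p = -2

Tracing p through execution:
Initial: p = 10
After step 1 (HALVE(c)): p = 10
After step 2 (MIN(p, c)): p = -2
After step 3 (DOUBLE(c)): p = -2
After step 4 (MIN(c, p)): p = -2
After step 5 (DEC(c)): p = -2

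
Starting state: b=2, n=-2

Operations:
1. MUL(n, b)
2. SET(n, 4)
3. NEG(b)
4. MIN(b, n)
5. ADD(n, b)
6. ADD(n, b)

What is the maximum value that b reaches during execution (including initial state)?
2

Values of b at each step:
Initial: b = 2 ← maximum
After step 1: b = 2
After step 2: b = 2
After step 3: b = -2
After step 4: b = -2
After step 5: b = -2
After step 6: b = -2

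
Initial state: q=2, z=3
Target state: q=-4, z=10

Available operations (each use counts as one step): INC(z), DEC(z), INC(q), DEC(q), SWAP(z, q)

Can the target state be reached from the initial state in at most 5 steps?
No

The target state cannot be reached within 5 steps.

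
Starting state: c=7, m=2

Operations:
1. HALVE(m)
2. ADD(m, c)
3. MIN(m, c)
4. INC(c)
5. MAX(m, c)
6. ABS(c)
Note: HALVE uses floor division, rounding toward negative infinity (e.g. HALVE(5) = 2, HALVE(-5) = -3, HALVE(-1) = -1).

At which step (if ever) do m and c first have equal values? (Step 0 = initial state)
Step 3

m and c first become equal after step 3.

Comparing values at each step:
Initial: m=2, c=7
After step 1: m=1, c=7
After step 2: m=8, c=7
After step 3: m=7, c=7 ← equal!
After step 4: m=7, c=8
After step 5: m=8, c=8 ← equal!
After step 6: m=8, c=8 ← equal!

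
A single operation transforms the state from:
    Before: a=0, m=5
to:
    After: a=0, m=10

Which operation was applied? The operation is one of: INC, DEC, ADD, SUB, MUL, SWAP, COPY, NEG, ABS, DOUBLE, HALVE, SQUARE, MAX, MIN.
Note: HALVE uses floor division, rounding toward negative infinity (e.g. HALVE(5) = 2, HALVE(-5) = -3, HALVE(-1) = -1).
DOUBLE(m)

Analyzing the change:
Before: a=0, m=5
After: a=0, m=10
Variable m changed from 5 to 10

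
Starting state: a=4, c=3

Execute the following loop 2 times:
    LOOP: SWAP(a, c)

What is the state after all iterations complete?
a=4, c=3

Iteration trace:
Start: a=4, c=3
After iteration 1: a=3, c=4
After iteration 2: a=4, c=3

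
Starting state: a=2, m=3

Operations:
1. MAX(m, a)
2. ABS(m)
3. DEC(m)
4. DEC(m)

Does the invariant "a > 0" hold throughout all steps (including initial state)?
Yes

The invariant holds at every step.

State at each step:
Initial: a=2, m=3
After step 1: a=2, m=3
After step 2: a=2, m=3
After step 3: a=2, m=2
After step 4: a=2, m=1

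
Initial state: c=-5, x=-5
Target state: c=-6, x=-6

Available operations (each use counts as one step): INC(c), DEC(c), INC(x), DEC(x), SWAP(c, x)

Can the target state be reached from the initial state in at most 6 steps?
Yes

Path (2 steps): DEC(c) → DEC(x)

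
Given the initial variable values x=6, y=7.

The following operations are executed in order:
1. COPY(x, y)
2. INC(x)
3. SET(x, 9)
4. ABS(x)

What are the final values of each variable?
{x: 9, y: 7}

Step-by-step execution:
Initial: x=6, y=7
After step 1 (COPY(x, y)): x=7, y=7
After step 2 (INC(x)): x=8, y=7
After step 3 (SET(x, 9)): x=9, y=7
After step 4 (ABS(x)): x=9, y=7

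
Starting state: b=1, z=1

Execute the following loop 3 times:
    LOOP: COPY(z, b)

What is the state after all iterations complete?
b=1, z=1

Iteration trace:
Start: b=1, z=1
After iteration 1: b=1, z=1
After iteration 2: b=1, z=1
After iteration 3: b=1, z=1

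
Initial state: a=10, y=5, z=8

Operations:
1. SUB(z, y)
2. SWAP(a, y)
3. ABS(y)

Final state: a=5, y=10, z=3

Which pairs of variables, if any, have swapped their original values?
(a, y)

Comparing initial and final values:
a: 10 → 5
z: 8 → 3
y: 5 → 10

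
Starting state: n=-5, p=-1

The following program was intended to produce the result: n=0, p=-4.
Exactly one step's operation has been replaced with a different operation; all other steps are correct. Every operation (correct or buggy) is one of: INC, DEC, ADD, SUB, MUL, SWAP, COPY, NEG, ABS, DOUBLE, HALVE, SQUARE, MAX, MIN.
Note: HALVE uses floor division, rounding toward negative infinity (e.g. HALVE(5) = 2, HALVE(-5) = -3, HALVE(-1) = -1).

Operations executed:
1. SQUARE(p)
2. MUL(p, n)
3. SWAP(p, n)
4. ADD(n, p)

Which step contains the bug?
Step 1

Trace with buggy code:
Initial: n=-5, p=-1
After step 1: n=-5, p=1
After step 2: n=-5, p=-5
After step 3: n=-5, p=-5
After step 4: n=-10, p=-5
Actual final n=-10, p=-5 ≠ expected n=0, p=-4.
Step 1 is the only position where a single-operation replacement can produce the expected result.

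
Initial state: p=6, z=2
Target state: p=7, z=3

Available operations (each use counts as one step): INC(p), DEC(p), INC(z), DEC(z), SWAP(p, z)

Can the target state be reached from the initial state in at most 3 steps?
Yes

Path (2 steps): INC(p) → INC(z)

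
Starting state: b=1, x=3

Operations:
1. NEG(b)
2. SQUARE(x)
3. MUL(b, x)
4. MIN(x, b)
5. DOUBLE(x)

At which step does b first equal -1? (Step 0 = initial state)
Step 1

Tracing b:
Initial: b = 1
After step 1: b = -1 ← first occurrence
After step 2: b = -1
After step 3: b = -9
After step 4: b = -9
After step 5: b = -9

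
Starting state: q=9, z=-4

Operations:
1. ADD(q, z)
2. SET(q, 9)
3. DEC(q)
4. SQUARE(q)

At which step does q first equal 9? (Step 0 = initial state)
Step 0

Tracing q:
Initial: q = 9 ← first occurrence
After step 1: q = 5
After step 2: q = 9
After step 3: q = 8
After step 4: q = 64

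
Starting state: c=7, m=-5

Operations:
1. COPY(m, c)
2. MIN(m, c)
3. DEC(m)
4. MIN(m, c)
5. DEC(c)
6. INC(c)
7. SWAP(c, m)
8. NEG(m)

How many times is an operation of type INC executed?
1

Counting INC operations:
Step 6: INC(c) ← INC
Total: 1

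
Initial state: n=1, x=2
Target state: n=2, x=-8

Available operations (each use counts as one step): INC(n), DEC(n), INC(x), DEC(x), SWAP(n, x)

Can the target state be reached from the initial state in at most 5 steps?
No

The target state cannot be reached within 5 steps.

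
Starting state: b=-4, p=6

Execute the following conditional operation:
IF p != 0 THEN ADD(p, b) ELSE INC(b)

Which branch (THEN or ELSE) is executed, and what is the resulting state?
Branch: THEN, Final state: b=-4, p=2

Evaluating condition: p != 0
p = 6
Condition is True, so THEN branch executes
After ADD(p, b): b=-4, p=2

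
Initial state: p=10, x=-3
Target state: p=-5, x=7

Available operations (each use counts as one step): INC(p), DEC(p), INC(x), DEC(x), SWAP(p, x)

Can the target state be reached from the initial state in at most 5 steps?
No

The target state cannot be reached within 5 steps.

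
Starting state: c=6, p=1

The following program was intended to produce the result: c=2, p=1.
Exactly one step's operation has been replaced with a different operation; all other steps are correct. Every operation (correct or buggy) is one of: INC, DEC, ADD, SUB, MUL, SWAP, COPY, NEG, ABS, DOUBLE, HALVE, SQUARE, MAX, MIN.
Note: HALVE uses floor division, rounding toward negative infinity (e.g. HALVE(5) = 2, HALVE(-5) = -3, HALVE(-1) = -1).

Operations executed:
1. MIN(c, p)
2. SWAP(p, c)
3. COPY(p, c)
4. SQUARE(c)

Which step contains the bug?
Step 4

Trace with buggy code:
Initial: c=6, p=1
After step 1: c=1, p=1
After step 2: c=1, p=1
After step 3: c=1, p=1
After step 4: c=1, p=1
Actual final c=1, p=1 ≠ expected c=2, p=1.
Step 4 is the only position where a single-operation replacement can produce the expected result.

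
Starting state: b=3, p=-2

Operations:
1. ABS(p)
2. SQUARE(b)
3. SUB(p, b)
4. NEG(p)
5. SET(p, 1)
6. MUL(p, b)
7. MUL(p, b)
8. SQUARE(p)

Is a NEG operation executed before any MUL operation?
Yes

First NEG: step 4
First MUL: step 6
Since 4 < 6, NEG comes first.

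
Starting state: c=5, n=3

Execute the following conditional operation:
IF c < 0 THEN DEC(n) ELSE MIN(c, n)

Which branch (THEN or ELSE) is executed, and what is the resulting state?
Branch: ELSE, Final state: c=3, n=3

Evaluating condition: c < 0
c = 5
Condition is False, so ELSE branch executes
After MIN(c, n): c=3, n=3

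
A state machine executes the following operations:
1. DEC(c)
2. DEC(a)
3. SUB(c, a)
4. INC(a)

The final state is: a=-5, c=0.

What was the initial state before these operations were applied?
a=-5, c=-5

Working backwards:
Final state: a=-5, c=0
Before step 4 (INC(a)): a=-6, c=0
Before step 3 (SUB(c, a)): a=-6, c=-6
Before step 2 (DEC(a)): a=-5, c=-6
Before step 1 (DEC(c)): a=-5, c=-5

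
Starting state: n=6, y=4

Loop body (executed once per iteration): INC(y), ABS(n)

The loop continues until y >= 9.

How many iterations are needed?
5

Tracing iterations:
Initial: n=6, y=4
After iteration 1: n=6, y=5
After iteration 2: n=6, y=6
After iteration 3: n=6, y=7
After iteration 4: n=6, y=8
After iteration 5: n=6, y=9
y >= 9 now holds, so the loop exits after 5 iterations.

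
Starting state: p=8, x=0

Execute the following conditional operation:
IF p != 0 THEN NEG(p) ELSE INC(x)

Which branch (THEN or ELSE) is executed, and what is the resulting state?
Branch: THEN, Final state: p=-8, x=0

Evaluating condition: p != 0
p = 8
Condition is True, so THEN branch executes
After NEG(p): p=-8, x=0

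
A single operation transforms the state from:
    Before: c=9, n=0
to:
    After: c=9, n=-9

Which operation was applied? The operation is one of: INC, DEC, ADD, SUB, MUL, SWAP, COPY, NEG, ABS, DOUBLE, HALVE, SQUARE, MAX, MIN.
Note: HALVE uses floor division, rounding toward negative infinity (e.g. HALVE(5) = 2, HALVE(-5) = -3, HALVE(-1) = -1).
SUB(n, c)

Analyzing the change:
Before: c=9, n=0
After: c=9, n=-9
Variable n changed from 0 to -9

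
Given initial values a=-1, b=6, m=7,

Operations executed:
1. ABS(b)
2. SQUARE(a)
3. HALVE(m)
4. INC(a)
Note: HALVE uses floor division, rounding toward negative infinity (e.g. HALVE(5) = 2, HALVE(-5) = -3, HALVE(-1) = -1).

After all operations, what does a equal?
a = 2

Tracing execution:
Step 1: ABS(b) → a = -1
Step 2: SQUARE(a) → a = 1
Step 3: HALVE(m) → a = 1
Step 4: INC(a) → a = 2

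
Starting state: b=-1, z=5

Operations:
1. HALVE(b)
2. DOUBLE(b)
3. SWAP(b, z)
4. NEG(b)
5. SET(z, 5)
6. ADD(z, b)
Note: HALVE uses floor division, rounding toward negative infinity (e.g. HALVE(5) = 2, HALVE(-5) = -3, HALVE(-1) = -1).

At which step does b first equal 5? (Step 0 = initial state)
Step 3

Tracing b:
Initial: b = -1
After step 1: b = -1
After step 2: b = -2
After step 3: b = 5 ← first occurrence
After step 4: b = -5
After step 5: b = -5
After step 6: b = -5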